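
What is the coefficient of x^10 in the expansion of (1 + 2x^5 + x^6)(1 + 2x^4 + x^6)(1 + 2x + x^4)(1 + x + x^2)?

20

(1 + 2x^5 + x^6) has coefficients 1,0,0,0,0,2,1 for degrees 0…6.
(1 + 2x^4 + x^6) has coefficients 1,0,0,0,2,0,1,0,0,0,0 for degrees 0…10.
Multiplying by (1 + 2x + x^4) gives running coefficients 1,2,0,0,3,4,1,2,2,0,1 for degrees 0…10.
Finally multiplying by (1 + x + x^2), the product of all factors after the first has coefficients 1,3,3,2,3,7,8,7,5,4,3 for degrees 0…10.
[x^10] = 1·3 + 2·7 + 1·3 = 20.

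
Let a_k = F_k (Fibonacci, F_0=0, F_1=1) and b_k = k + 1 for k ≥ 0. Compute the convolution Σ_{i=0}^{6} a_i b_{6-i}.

46

Write out a_i and b_{6-i} for i = 0,…,6 and sum the products.
Σ = 0·7 + 1·6 + 1·5 + 2·4 + 3·3 + 5·2 + 8·1 = 46.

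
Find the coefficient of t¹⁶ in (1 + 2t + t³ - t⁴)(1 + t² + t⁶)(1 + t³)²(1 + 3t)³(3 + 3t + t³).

(1 + 2t + t³ - t⁴) has coefficients 1,2,0,1,-1 for degrees 0…4.
(1 + t² + t⁶) has coefficients 1,0,1,0,0,0,1,0,0,0,0,0,0,0,0,0,0 for degrees 0…16.
Multiplying by (1 + t³)² gives running coefficients 1,0,1,2,0,2,2,0,1,2,0,0,1,0,0,0,0 for degrees 0…16.
Multiplying by (1 + 3t)³ gives running coefficients 1,9,28,38,45,83,74,72,109,65,45,81,55,9,27,27,0 for degrees 0…16.
Finally multiplying by (3 + 3t + t³), the product of all factors after the first has coefficients 3,30,111,199,258,412,509,483,626,596,402,487,473,237,189,217,90 for degrees 0…16.
[t¹⁶] = 1·90 + 2·217 + 1·237 − 1·473 = 288.

288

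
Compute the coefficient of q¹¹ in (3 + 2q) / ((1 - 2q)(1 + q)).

5461

Partial fractions give a closed form: a_n = (8/3)·2^n + (1/3)·(-1)^n.
At n = 11: a_11 = 5461.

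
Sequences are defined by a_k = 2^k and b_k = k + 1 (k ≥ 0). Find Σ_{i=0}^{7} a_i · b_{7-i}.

502

This is [x^7] in the product of the two ordinary generating functions.
Σ = 1·8 + 2·7 + 4·6 + 8·5 + 16·4 + 32·3 + 64·2 + 128·1 = 502.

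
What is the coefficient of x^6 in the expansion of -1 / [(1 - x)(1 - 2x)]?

Partial fractions give a closed form: a_n = (1)·1^n + (-2)·2^n.
At n = 6: a_6 = -127.

-127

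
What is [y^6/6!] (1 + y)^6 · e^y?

The EGF product rule gives c_6 = Σ_{k_1+k_2=6} C(6; k_1,k_2) · ∏ g_i(k_i), where (1+y)^6 gives the falling factorial (6)_k; e^y gives (1)^k.
g_1(k) for k = 0…6: 1, 6, 30, 120, 360, 720, 720.
g_2(k) for k = 0…6: 1, 1, 1, 1, 1, 1, 1.
c_6 = Σ_k C(6,k)·g_1(k)·g_2(6−k) = 1·1·1 + 6·6·1 + 15·30·1 + 20·120·1 + 15·360·1 + 6·720·1 + 1·720·1 = 1 + 36 + 450 + 2400 + 5400 + 4320 + 720 = 13327.

13327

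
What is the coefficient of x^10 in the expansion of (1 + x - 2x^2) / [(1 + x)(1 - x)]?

-1

The denominator gives the recurrence a_n = a_(n−2) for n ≥ 3; the numerator fixes a_0 = 1, a_1 = 1, a_2 = -1.
Iterating: 1, 1, -1, 1, -1, 1, -1, 1, -1, 1, -1, so a_10 = -1.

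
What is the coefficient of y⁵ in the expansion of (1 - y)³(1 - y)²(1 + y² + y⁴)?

(1 - y)³ has coefficients 1,-3,3,-1 for degrees 0…3.
(1 - y)² has coefficients 1,-2,1,0,0,0 for degrees 0…5.
Finally multiplying by (1 + y² + y⁴), the product of all factors after the first has coefficients 1,-2,2,-2,2,-2 for degrees 0…5.
[y⁵] = 1·(-2) − 3·2 + 3·(-2) − 1·2 = -16.

-16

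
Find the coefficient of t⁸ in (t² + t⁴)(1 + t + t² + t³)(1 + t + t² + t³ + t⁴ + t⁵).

7

(t² + t⁴) has coefficients 0,0,1,0,1 for degrees 0…4.
(1 + t + t² + t³) has coefficients 1,1,1,1,0,0,0,0,0 for degrees 0…8.
Finally multiplying by (1 + t + t² + t³ + t⁴ + t⁵), the product of all factors after the first has coefficients 1,2,3,4,4,4,3,2,1 for degrees 0…8.
[t⁸] = 1·3 + 1·4 = 7.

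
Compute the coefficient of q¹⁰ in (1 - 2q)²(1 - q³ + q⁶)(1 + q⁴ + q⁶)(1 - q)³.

65

(1 - 2q)² has coefficients 1,-4,4 for degrees 0…2.
(1 - q³ + q⁶) has coefficients 1,0,0,-1,0,0,1,0,0,0,0 for degrees 0…10.
Multiplying by (1 + q⁴ + q⁶) gives running coefficients 1,0,0,-1,1,0,2,-1,0,-1,1 for degrees 0…10.
Finally multiplying by (1 - q)³, the product of all factors after the first has coefficients 1,-3,3,-2,4,-6,6,-8,9,-6,5 for degrees 0…10.
[q¹⁰] = 1·5 − 4·(-6) + 4·9 = 65.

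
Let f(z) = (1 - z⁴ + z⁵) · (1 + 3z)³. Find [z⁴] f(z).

-1

(1 - z⁴ + z⁵) has coefficients 1,0,0,0,-1 for degrees 0…4.
(1 + 3z)³ has coefficients 1,9,27,27,0 for degrees 0…4.
[z⁴] = 1·0 − 1·1 = -1.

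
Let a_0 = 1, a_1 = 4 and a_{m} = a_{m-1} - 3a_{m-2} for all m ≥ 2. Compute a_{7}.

The ordinary generating function has denominator 1 - y + 3y^2.
Iterating the recurrence: a_0,…,a_{7} = 1, 4, 1, -11, -14, 19, 61, 4.

4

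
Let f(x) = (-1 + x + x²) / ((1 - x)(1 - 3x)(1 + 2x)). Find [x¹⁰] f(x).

Partial fractions give a closed form: a_n = (-1/6)·1^n + (-1/2)·3^n + (-1/3)·(-2)^n.
At n = 10: a_10 = -29866.

-29866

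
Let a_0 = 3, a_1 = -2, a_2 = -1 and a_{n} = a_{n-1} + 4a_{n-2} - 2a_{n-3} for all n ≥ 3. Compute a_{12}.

-20903

The ordinary generating function has denominator 1 - x - 4x^2 + 2x^3.
Iterating the recurrence: a_0,…,a_{12} = 3, -2, -1, -15, -15, -73, -103, -365, -631, -1885, -3679, -9957, -20903.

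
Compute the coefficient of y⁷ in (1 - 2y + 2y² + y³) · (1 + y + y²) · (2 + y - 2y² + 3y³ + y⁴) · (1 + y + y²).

(1 - 2y + 2y² + y³) has coefficients 1,-2,2,1 for degrees 0…3.
(1 + y + y²) has coefficients 1,1,1,0,0,0,0,0 for degrees 0…7.
Multiplying by (2 + y - 2y² + 3y³ + y⁴) gives running coefficients 2,3,1,2,2,4,1,0 for degrees 0…7.
Finally multiplying by (1 + y + y²), the product of all factors after the first has coefficients 2,5,6,6,5,8,7,5 for degrees 0…7.
[y⁷] = 1·5 − 2·7 + 2·8 + 1·5 = 12.

12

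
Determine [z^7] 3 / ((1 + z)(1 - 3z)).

Partial fractions give a closed form: a_n = (3/4)·(-1)^n + (9/4)·3^n.
At n = 7: a_7 = 4920.

4920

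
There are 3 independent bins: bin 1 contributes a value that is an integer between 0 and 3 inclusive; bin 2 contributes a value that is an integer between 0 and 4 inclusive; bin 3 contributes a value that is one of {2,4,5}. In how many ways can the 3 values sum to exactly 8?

10

The generating function for the choices is (1 + x + x^2 + x^3)·(1 + x + x^2 + x^3 + x^4)·(x^2 + x^4 + x^5); the count is [x^8].
(1 + x + x^2 + x^3) has coefficients 1,1,1,1 for degrees 0…3.
(1 + x + x^2 + x^3 + x^4) has coefficients 1,1,1,1,1,0,0,0,0 for degrees 0…8.
Finally multiplying by (x^2 + x^4 + x^5), the product of all factors after the first has coefficients 0,0,1,1,2,3,3,2,2 for degrees 0…8.
[x^8] = 1·2 + 1·2 + 1·3 + 1·3 = 10.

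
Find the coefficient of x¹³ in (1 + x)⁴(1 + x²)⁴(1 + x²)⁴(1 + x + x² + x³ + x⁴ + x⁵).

(1 + x)⁴ has coefficients 1,4,6,4,1 for degrees 0…4.
(1 + x²)⁴ has coefficients 1,0,4,0,6,0,4,0,1,0,0,0,0,0 for degrees 0…13.
Multiplying by (1 + x²)⁴ gives running coefficients 1,0,8,0,28,0,56,0,70,0,56,0,28,0 for degrees 0…13.
Finally multiplying by (1 + x + x² + x³ + x⁴ + x⁵), the product of all factors after the first has coefficients 1,1,9,9,37,37,92,92,154,154,182,182,154,154 for degrees 0…13.
[x¹³] = 1·154 + 4·154 + 6·182 + 4·182 + 1·154 = 2744.

2744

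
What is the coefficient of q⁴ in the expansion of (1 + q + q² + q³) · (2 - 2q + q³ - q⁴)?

(1 + q + q² + q³) has coefficients 1,1,1,1 for degrees 0…3.
(2 - 2q + q³ - q⁴) has coefficients 2,-2,0,1,-1 for degrees 0…4.
[q⁴] = 1·(-1) + 1·1 + 1·0 + 1·(-2) = -2.

-2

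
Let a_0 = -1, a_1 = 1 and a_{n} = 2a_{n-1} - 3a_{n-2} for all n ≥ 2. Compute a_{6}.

-43

The ordinary generating function has denominator 1 - 2y + 3y^2.
Iterating the recurrence: a_0,…,a_{6} = -1, 1, 5, 7, -1, -23, -43.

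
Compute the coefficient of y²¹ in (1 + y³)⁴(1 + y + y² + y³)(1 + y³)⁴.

(1 + y³)⁴ has coefficients 1,0,0,4,0,0,6,0,0,4,0,0,1 for degrees 0…12.
(1 + y + y² + y³) has coefficients 1,1,1,1,0,0,0,0,0,0,0,0,0,0,0,0,0,0,0,0,0,0 for degrees 0…21.
Finally multiplying by (1 + y³)⁴, the product of all factors after the first has coefficients 1,1,1,5,4,4,10,6,6,10,4,4,5,1,1,1,0,0,0,0,0,0 for degrees 0…21.
[y²¹] = 1·0 + 4·0 + 6·1 + 4·5 + 1·10 = 36.

36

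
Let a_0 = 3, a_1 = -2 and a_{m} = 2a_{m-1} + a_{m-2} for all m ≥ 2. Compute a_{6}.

The ordinary generating function has denominator 1 - 2q - q^2.
Iterating the recurrence: a_0,…,a_{6} = 3, -2, -1, -4, -9, -22, -53.

-53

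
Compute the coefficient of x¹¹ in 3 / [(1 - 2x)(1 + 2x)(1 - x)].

4095

Partial fractions give a closed form: a_n = (3)·2^n + (1)·(-2)^n + (-1)·1^n.
At n = 11: a_11 = 4095.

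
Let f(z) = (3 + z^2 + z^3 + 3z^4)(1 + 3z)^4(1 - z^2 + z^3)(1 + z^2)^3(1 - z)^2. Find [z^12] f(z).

(3 + z^2 + z^3 + 3z^4) has coefficients 3,0,1,1,3 for degrees 0…4.
(1 + 3z)^4 has coefficients 1,12,54,108,81,0,0,0,0,0,0,0,0 for degrees 0…12.
Multiplying by (1 - z^2 + z^3) gives running coefficients 1,12,53,97,39,-54,27,81,0,0,0,0,0 for degrees 0…12.
Multiplying by (1 + z^2)^3 gives running coefficients 1,12,56,133,201,273,304,222,251,178,120,189,27 for degrees 0…12.
Finally multiplying by (1 - z)^2, the product of all factors after the first has coefficients 1,10,33,33,-9,4,-41,-113,111,-102,15,127,-231 for degrees 0…12.
[z^12] = 3·(-231) + 1·15 + 1·(-102) + 3·111 = -447.

-447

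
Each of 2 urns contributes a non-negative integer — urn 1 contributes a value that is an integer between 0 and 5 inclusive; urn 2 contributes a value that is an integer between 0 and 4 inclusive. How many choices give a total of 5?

5

The generating function for the choices is (1 + z + z² + z³ + z⁴ + z⁵)·(1 + z + z² + z³ + z⁴); the count is [z⁵].
(1 + z + z² + z³ + z⁴ + z⁵) has coefficients 1,1,1,1,1,1 for degrees 0…5.
(1 + z + z² + z³ + z⁴) has coefficients 1,1,1,1,1,0 for degrees 0…5.
[z⁵] = 1·0 + 1·1 + 1·1 + 1·1 + 1·1 + 1·1 = 5.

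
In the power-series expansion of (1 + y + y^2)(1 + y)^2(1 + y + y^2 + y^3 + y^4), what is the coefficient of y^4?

(1 + y + y^2) has coefficients 1,1,1 for degrees 0…2.
(1 + y)^2 has coefficients 1,2,1,0,0 for degrees 0…4.
Finally multiplying by (1 + y + y^2 + y^3 + y^4), the product of all factors after the first has coefficients 1,3,4,4,4 for degrees 0…4.
[y^4] = 1·4 + 1·4 + 1·4 = 12.

12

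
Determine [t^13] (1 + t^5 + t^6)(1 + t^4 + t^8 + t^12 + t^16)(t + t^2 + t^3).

(1 + t^5 + t^6) has coefficients 1,0,0,0,0,1,1 for degrees 0…6.
(1 + t^4 + t^8 + t^12 + t^16) has coefficients 1,0,0,0,1,0,0,0,1,0,0,0,1,0 for degrees 0…13.
Finally multiplying by (t + t^2 + t^3), the product of all factors after the first has coefficients 0,1,1,1,0,1,1,1,0,1,1,1,0,1 for degrees 0…13.
[t^13] = 1·1 + 1·0 + 1·1 = 2.

2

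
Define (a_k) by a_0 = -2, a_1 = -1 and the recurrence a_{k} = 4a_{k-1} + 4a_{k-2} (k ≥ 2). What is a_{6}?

-5952

The ordinary generating function has denominator 1 - 4x - 4x^2.
Iterating the recurrence: a_0,…,a_{6} = -2, -1, -12, -52, -256, -1232, -5952.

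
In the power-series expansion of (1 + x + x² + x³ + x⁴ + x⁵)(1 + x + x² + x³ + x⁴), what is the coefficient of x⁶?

(1 + x + x² + x³ + x⁴ + x⁵) has coefficients 1,1,1,1,1,1 for degrees 0…5.
(1 + x + x² + x³ + x⁴) has coefficients 1,1,1,1,1,0,0 for degrees 0…6.
[x⁶] = 1·0 + 1·0 + 1·1 + 1·1 + 1·1 + 1·1 = 4.

4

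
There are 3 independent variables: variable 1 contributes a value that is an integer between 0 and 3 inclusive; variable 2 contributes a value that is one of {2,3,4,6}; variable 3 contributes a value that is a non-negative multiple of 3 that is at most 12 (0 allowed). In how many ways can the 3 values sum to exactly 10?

5

The generating function for the choices is (1 + x + x^2 + x^3)·(x^2 + x^3 + x^4 + x^6)·(1 + x^3 + x^6 + x^9 + x^12); the count is [x^10].
(1 + x + x^2 + x^3) has coefficients 1,1,1,1 for degrees 0…3.
(x^2 + x^3 + x^4 + x^6) has coefficients 0,0,1,1,1,0,1,0,0,0,0 for degrees 0…10.
Finally multiplying by (1 + x^3 + x^6 + x^9 + x^12), the product of all factors after the first has coefficients 0,0,1,1,1,1,2,1,1,2,1 for degrees 0…10.
[x^10] = 1·1 + 1·2 + 1·1 + 1·1 = 5.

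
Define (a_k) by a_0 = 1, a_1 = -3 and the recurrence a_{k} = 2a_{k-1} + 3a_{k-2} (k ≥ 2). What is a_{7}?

-1095

The ordinary generating function has denominator 1 - 2t - 3t^2.
Iterating the recurrence: a_0,…,a_{7} = 1, -3, -3, -15, -39, -123, -363, -1095.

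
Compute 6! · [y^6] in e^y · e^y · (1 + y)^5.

24064

The EGF product rule gives c_6 = Σ_{k_1+k_2+k_3=6} C(6; k_1,k_2,k_3) · ∏ g_i(k_i), where e^y gives (1)^k; e^y gives (1)^k; (1+y)^5 gives the falling factorial (5)_k.
g_1(k) for k = 0…6: 1, 1, 1, 1, 1, 1, 1.
g_2(k) for k = 0…6: 1, 1, 1, 1, 1, 1, 1.
g_3(k) for k = 0…6: 1, 5, 20, 60, 120, 120, 0.
First combine the last two factors: h(k) = Σ_j C(k,j)·g_2(j)·g_3(k−j) for k = 0…6: 1, 6, 31, 136, 501, 1546, 4051.
c_6 = Σ_k C(6,k)·g_1(k)·h(6−k) = 1·1·4051 + 6·1·1546 + 15·1·501 + 20·1·136 + 15·1·31 + 6·1·6 + 1·1·1 = 4051 + 9276 + 7515 + 2720 + 465 + 36 + 1 = 24064.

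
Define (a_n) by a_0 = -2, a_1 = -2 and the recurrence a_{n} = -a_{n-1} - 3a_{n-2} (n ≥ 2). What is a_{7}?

-122

The ordinary generating function has denominator 1 + t + 3t^2.
Iterating the recurrence: a_0,…,a_{7} = -2, -2, 8, -2, -22, 28, 38, -122.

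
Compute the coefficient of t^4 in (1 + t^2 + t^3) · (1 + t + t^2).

(1 + t^2 + t^3) has coefficients 1,0,1,1 for degrees 0…3.
(1 + t + t^2) has coefficients 1,1,1,0,0 for degrees 0…4.
[t^4] = 1·0 + 1·1 + 1·1 = 2.

2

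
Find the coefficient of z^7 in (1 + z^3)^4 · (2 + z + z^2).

6

(1 + z^3)^4 has coefficients 1,0,0,4,0,0,6,0 for degrees 0…7.
(2 + z + z^2) has coefficients 2,1,1,0,0,0,0,0 for degrees 0…7.
[z^7] = 1·0 + 4·0 + 6·1 = 6.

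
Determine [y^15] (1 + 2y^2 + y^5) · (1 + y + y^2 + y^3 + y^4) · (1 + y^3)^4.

(1 + 2y^2 + y^5) has coefficients 1,0,2,0,0,1 for degrees 0…5.
(1 + y + y^2 + y^3 + y^4) has coefficients 1,1,1,1,1,0,0,0,0,0,0,0,0,0,0,0 for degrees 0…15.
Finally multiplying by (1 + y^3)^4, the product of all factors after the first has coefficients 1,1,1,5,5,4,10,10,6,10,10,4,5,5,1,1 for degrees 0…15.
[y^15] = 1·1 + 2·5 + 1·10 = 21.

21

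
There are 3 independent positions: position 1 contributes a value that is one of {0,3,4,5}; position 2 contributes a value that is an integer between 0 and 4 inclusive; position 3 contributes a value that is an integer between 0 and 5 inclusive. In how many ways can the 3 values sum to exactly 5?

11

The generating function for the choices is (1 + y³ + y⁴ + y⁵)·(1 + y + y² + y³ + y⁴)·(1 + y + y² + y³ + y⁴ + y⁵); the count is [y⁵].
(1 + y³ + y⁴ + y⁵) has coefficients 1,0,0,1,1,1 for degrees 0…5.
(1 + y + y² + y³ + y⁴) has coefficients 1,1,1,1,1,0 for degrees 0…5.
Finally multiplying by (1 + y + y² + y³ + y⁴ + y⁵), the product of all factors after the first has coefficients 1,2,3,4,5,5 for degrees 0…5.
[y⁵] = 1·5 + 1·3 + 1·2 + 1·1 = 11.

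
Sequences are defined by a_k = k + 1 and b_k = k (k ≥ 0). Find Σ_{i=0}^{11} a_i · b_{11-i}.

This is [x^11] in the product of the two ordinary generating functions.
Σ = 1·11 + 2·10 + 3·9 + 4·8 + 5·7 + 6·6 + 7·5 + 8·4 + 9·3 + 10·2 + 11·1 + 12·0 = 286.

286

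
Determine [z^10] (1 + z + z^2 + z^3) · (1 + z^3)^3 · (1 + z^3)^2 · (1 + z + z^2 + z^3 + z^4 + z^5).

(1 + z + z^2 + z^3) has coefficients 1,1,1,1 for degrees 0…3.
(1 + z^3)^3 has coefficients 1,0,0,3,0,0,3,0,0,1,0 for degrees 0…10.
Multiplying by (1 + z^3)^2 gives running coefficients 1,0,0,5,0,0,10,0,0,10,0 for degrees 0…10.
Finally multiplying by (1 + z + z^2 + z^3 + z^4 + z^5), the product of all factors after the first has coefficients 1,1,1,6,6,6,15,15,15,20,20 for degrees 0…10.
[z^10] = 1·20 + 1·20 + 1·15 + 1·15 = 70.

70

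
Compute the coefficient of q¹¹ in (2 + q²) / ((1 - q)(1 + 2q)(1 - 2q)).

The denominator gives the recurrence a_n = a_(n−1) + 4a_(n−2) − 4a_(n−3) for n ≥ 3; the numerator fixes a_0 = 2, a_1 = 2, a_2 = 11.
Iterating: 2, 2, 11, 11, 47, 47, 191, 191, 767, 767, 3071, 3071, so a_11 = 3071.

3071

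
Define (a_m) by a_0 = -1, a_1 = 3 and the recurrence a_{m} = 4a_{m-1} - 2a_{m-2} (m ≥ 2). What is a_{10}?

272864

The ordinary generating function has denominator 1 - 4z + 2z^2.
Iterating the recurrence: a_0,…,a_{10} = -1, 3, 14, 50, 172, 588, 2008, 6856, 23408, 79920, 272864.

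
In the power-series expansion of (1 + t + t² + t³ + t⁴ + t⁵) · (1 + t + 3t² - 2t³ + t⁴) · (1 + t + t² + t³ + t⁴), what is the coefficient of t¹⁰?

5

(1 + t + t² + t³ + t⁴ + t⁵) has coefficients 1,1,1,1,1,1 for degrees 0…5.
(1 + t + 3t² - 2t³ + t⁴) has coefficients 1,1,3,-2,1,0,0,0,0,0,0 for degrees 0…10.
Finally multiplying by (1 + t + t² + t³ + t⁴), the product of all factors after the first has coefficients 1,2,5,3,4,3,2,-1,1,0,0 for degrees 0…10.
[t¹⁰] = 1·0 + 1·0 + 1·1 + 1·(-1) + 1·2 + 1·3 = 5.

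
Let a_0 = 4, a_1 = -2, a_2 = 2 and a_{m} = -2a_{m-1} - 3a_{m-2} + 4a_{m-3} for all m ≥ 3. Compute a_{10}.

-5758

The ordinary generating function has denominator 1 + 2x + 3x^2 - 4x^3.
Iterating the recurrence: a_0,…,a_{10} = 4, -2, 2, 18, -50, 54, 114, -590, 1054, 118, -5758.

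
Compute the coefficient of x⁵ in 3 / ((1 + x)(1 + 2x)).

Partial fractions give a closed form: a_n = (-3)·(-1)^n + (6)·(-2)^n.
At n = 5: a_5 = -189.

-189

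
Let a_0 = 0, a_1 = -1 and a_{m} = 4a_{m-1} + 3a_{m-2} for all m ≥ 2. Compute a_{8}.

The ordinary generating function has denominator 1 - 4q - 3q^2.
Iterating the recurrence: a_0,…,a_{8} = 0, -1, -4, -19, -88, -409, -1900, -8827, -41008.

-41008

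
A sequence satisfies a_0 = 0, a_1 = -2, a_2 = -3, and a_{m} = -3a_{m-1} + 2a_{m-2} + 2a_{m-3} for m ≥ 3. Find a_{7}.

The ordinary generating function has denominator 1 + 3x - 2x^2 - 2x^3.
Iterating the recurrence: a_0,…,a_{7} = 0, -2, -3, 5, -25, 79, -277, 939.

939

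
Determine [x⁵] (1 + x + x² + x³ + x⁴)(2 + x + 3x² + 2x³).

(1 + x + x² + x³ + x⁴) has coefficients 1,1,1,1,1 for degrees 0…4.
(2 + x + 3x² + 2x³) has coefficients 2,1,3,2,0,0 for degrees 0…5.
[x⁵] = 1·0 + 1·0 + 1·2 + 1·3 + 1·1 = 6.

6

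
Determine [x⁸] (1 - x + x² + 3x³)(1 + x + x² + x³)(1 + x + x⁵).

4

(1 - x + x² + 3x³) has coefficients 1,-1,1,3 for degrees 0…3.
(1 + x + x² + x³) has coefficients 1,1,1,1,0,0,0,0,0 for degrees 0…8.
Finally multiplying by (1 + x + x⁵), the product of all factors after the first has coefficients 1,2,2,2,1,1,1,1,1 for degrees 0…8.
[x⁸] = 1·1 − 1·1 + 1·1 + 3·1 = 4.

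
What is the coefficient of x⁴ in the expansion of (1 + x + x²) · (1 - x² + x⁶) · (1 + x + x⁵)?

(1 + x + x²) has coefficients 1,1,1 for degrees 0…2.
(1 - x² + x⁶) has coefficients 1,0,-1,0,0 for degrees 0…4.
Finally multiplying by (1 + x + x⁵), the product of all factors after the first has coefficients 1,1,-1,-1,0 for degrees 0…4.
[x⁴] = 1·0 + 1·(-1) + 1·(-1) = -2.

-2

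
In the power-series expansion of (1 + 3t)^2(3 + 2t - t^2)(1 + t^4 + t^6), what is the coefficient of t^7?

(1 + 3t)^2 has coefficients 1,6,9 for degrees 0…2.
(3 + 2t - t^2) has coefficients 3,2,-1,0,0,0,0,0 for degrees 0…7.
Finally multiplying by (1 + t^4 + t^6), the product of all factors after the first has coefficients 3,2,-1,0,3,2,2,2 for degrees 0…7.
[t^7] = 1·2 + 6·2 + 9·2 = 32.

32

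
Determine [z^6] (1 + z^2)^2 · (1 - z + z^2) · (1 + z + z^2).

3

(1 + z^2)^2 has coefficients 1,0,2,0,1 for degrees 0…4.
(1 - z + z^2) has coefficients 1,-1,1,0,0,0,0 for degrees 0…6.
Finally multiplying by (1 + z + z^2), the product of all factors after the first has coefficients 1,0,1,0,1,0,0 for degrees 0…6.
[z^6] = 1·0 + 2·1 + 1·1 = 3.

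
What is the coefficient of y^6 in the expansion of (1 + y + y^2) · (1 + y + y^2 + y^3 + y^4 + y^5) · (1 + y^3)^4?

20

(1 + y + y^2) has coefficients 1,1,1 for degrees 0…2.
(1 + y + y^2 + y^3 + y^4 + y^5) has coefficients 1,1,1,1,1,1,0 for degrees 0…6.
Finally multiplying by (1 + y^3)^4, the product of all factors after the first has coefficients 1,1,1,5,5,5,10 for degrees 0…6.
[y^6] = 1·10 + 1·5 + 1·5 = 20.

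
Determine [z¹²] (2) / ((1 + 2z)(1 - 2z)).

The denominator gives the recurrence a_n = 4a_(n−2) for n ≥ 2; the numerator fixes a_0 = 2, a_1 = 0.
Iterating: 2, 0, 8, 0, 32, 0, 128, 0, 512, 0, 2048, 0, 8192, so a_12 = 8192.

8192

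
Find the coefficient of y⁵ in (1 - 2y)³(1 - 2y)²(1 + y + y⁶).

(1 - 2y)³ has coefficients 1,-6,12,-8 for degrees 0…3.
(1 - 2y)² has coefficients 1,-4,4,0,0,0 for degrees 0…5.
Finally multiplying by (1 + y + y⁶), the product of all factors after the first has coefficients 1,-3,0,4,0,0 for degrees 0…5.
[y⁵] = 1·0 − 6·0 + 12·4 − 8·0 = 48.

48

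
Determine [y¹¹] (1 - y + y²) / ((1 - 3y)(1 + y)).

The denominator gives the recurrence a_n = 2a_(n−1) + 3a_(n−2) for n ≥ 3; the numerator fixes a_0 = 1, a_1 = 1, a_2 = 6.
Iterating: 1, 1, 6, 15, 48, 141, 426, 1275, 3828, 11481, 34446, 103335, so a_11 = 103335.

103335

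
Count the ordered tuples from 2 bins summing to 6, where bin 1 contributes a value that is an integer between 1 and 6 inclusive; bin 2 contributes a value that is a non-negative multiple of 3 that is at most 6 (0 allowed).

2

The generating function for the choices is (x + x^2 + x^3 + x^4 + x^5 + x^6)·(1 + x^3 + x^6); the count is [x^6].
(x + x^2 + x^3 + x^4 + x^5 + x^6) has coefficients 0,1,1,1,1,1,1 for degrees 0…6.
(1 + x^3 + x^6) has coefficients 1,0,0,1,0,0,1 for degrees 0…6.
[x^6] = 1·0 + 1·0 + 1·1 + 1·0 + 1·0 + 1·1 = 2.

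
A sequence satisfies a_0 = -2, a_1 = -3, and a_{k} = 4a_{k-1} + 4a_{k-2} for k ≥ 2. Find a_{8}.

The ordinary generating function has denominator 1 - 4t - 4t^2.
Iterating the recurrence: a_0,…,a_{8} = -2, -3, -20, -92, -448, -2160, -10432, -50368, -243200.

-243200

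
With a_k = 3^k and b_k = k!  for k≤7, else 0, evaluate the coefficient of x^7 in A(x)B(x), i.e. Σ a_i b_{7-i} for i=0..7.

12816

The convolution is the x^7 coefficient of A(x)B(x).
Σ = 1·5040 + 3·720 + 9·120 + 27·24 + 81·6 + 243·2 + 729·1 + 2187·1 = 12816.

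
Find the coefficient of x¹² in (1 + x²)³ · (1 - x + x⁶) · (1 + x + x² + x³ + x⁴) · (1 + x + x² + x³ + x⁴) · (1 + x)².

66

(1 + x²)³ has coefficients 1,0,3,0,3,0,1 for degrees 0…6.
(1 - x + x⁶) has coefficients 1,-1,0,0,0,0,1,0,0,0,0,0,0 for degrees 0…12.
Multiplying by (1 + x + x² + x³ + x⁴) gives running coefficients 1,0,0,0,0,-1,1,1,1,1,1,0,0 for degrees 0…12.
Multiplying by (1 + x + x² + x³ + x⁴) gives running coefficients 1,1,1,1,1,-1,0,1,2,3,5,4,3 for degrees 0…12.
Finally multiplying by (1 + x)², the product of all factors after the first has coefficients 1,3,4,4,4,2,-1,0,4,8,13,17,16 for degrees 0…12.
[x¹²] = 1·16 + 3·13 + 3·4 + 1·(-1) = 66.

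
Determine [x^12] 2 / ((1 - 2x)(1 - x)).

16382

The denominator gives the recurrence a_n = 3a_(n−1) − 2a_(n−2) for n ≥ 2; the numerator fixes a_0 = 2, a_1 = 6.
Iterating: 2, 6, 14, 30, 62, 126, 254, 510, 1022, 2046, 4094, 8190, 16382, so a_12 = 16382.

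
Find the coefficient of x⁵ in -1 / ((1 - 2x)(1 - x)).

-63

Partial fractions give a closed form: a_n = (-2)·2^n + (1)·1^n.
At n = 5: a_5 = -63.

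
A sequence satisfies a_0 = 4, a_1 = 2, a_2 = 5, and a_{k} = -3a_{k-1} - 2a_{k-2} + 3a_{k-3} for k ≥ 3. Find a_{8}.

-274

The ordinary generating function has denominator 1 + 3q + 2q^2 - 3q^3.
Iterating the recurrence: a_0,…,a_{8} = 4, 2, 5, -7, 17, -22, 11, 62, -274.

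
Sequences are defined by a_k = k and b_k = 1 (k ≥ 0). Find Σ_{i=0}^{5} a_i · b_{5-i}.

This is [x^5] in the product of the two ordinary generating functions.
Σ = 0·1 + 1·1 + 2·1 + 3·1 + 4·1 + 5·1 = 15.

15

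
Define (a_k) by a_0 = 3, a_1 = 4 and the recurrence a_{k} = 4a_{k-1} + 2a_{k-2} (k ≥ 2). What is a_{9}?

746304

The ordinary generating function has denominator 1 - 4y - 2y^2.
Iterating the recurrence: a_0,…,a_{9} = 3, 4, 22, 96, 428, 1904, 8472, 37696, 167728, 746304.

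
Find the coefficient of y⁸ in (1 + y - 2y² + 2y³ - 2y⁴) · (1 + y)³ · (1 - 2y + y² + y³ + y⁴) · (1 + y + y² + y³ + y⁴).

(1 + y - 2y² + 2y³ - 2y⁴) has coefficients 1,1,-2,2,-2 for degrees 0…4.
(1 + y)³ has coefficients 1,3,3,1,0,0,0,0,0 for degrees 0…8.
Multiplying by (1 - 2y + y² + y³ + y⁴) gives running coefficients 1,1,-2,-1,5,7,4,1,0 for degrees 0…8.
Finally multiplying by (1 + y + y² + y³ + y⁴), the product of all factors after the first has coefficients 1,2,0,-1,4,10,13,16,17 for degrees 0…8.
[y⁸] = 1·17 + 1·16 − 2·13 + 2·10 − 2·4 = 19.

19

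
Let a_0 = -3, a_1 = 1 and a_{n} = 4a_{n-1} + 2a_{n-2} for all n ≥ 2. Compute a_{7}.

The ordinary generating function has denominator 1 - 4z - 2z^2.
Iterating the recurrence: a_0,…,a_{7} = -3, 1, -2, -6, -28, -124, -552, -2456.

-2456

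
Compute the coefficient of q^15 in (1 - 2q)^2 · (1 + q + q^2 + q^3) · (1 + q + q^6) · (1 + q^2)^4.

25

(1 - 2q)^2 has coefficients 1,-4,4 for degrees 0…2.
(1 + q + q^2 + q^3) has coefficients 1,1,1,1,0,0,0,0,0,0,0,0,0,0,0,0 for degrees 0…15.
Multiplying by (1 + q + q^6) gives running coefficients 1,2,2,2,1,0,1,1,1,1,0,0,0,0,0,0 for degrees 0…15.
Finally multiplying by (1 + q^2)^4, the product of all factors after the first has coefficients 1,2,6,10,15,20,21,21,20,15,16,12,11,10,5,5 for degrees 0…15.
[q^15] = 1·5 − 4·5 + 4·10 = 25.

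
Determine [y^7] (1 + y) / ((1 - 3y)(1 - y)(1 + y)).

3280

Partial fractions give a closed form: a_n = (3/2)·3^n + (-1/2)·1^n.
At n = 7: a_7 = 3280.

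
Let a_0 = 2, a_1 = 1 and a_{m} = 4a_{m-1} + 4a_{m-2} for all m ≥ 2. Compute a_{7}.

The ordinary generating function has denominator 1 - 4x - 4x^2.
Iterating the recurrence: a_0,…,a_{7} = 2, 1, 12, 52, 256, 1232, 5952, 28736.

28736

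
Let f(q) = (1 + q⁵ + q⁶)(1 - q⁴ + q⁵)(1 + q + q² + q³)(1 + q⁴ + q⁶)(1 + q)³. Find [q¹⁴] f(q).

(1 + q⁵ + q⁶) has coefficients 1,0,0,0,0,1,1 for degrees 0…6.
(1 - q⁴ + q⁵) has coefficients 1,0,0,0,-1,1,0,0,0,0,0,0,0,0,0 for degrees 0…14.
Multiplying by (1 + q + q² + q³) gives running coefficients 1,1,1,1,-1,0,0,0,1,0,0,0,0,0,0 for degrees 0…14.
Multiplying by (1 + q⁴ + q⁶) gives running coefficients 1,1,1,1,0,1,2,2,1,1,-1,0,1,0,1 for degrees 0…14.
Finally multiplying by (1 + q)³, the product of all factors after the first has coefficients 1,4,7,8,7,5,6,11,14,12,7,1,-1,2,4 for degrees 0…14.
[q¹⁴] = 1·4 + 1·12 + 1·14 = 30.

30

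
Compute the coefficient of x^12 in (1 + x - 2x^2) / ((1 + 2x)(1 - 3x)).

The denominator gives the recurrence a_n = a_(n−1) + 6a_(n−2) for n ≥ 3; the numerator fixes a_0 = 1, a_1 = 2, a_2 = 6.
Iterating: 1, 2, 6, 18, 54, 162, 486, 1458, 4374, 13122, 39366, 118098, 354294, so a_12 = 354294.

354294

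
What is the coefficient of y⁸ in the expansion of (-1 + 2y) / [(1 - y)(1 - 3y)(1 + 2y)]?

-2105

The denominator gives the recurrence a_n = 2a_(n−1) + 5a_(n−2) − 6a_(n−3) for n ≥ 3; the numerator fixes a_0 = -1, a_1 = 0, a_2 = -5.
Iterating: -1, 0, -5, -4, -33, -56, -253, -588, -2105, so a_8 = -2105.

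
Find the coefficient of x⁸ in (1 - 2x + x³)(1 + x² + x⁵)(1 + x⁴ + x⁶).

2

(1 - 2x + x³) has coefficients 1,-2,0,1 for degrees 0…3.
(1 + x² + x⁵) has coefficients 1,0,1,0,0,1,0,0,0 for degrees 0…8.
Finally multiplying by (1 + x⁴ + x⁶), the product of all factors after the first has coefficients 1,0,1,0,1,1,2,0,1 for degrees 0…8.
[x⁸] = 1·1 − 2·0 + 1·1 = 2.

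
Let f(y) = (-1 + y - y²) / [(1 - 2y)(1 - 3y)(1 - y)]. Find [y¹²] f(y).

The denominator gives the recurrence a_n = 6a_(n−1) − 11a_(n−2) + 6a_(n−3) for n ≥ 3; the numerator fixes a_0 = -1, a_1 = -5, a_2 = -20.
Iterating: -1, -5, -20, -71, -236, -755, -2360, -7271, -22196, -67355, -203600, -613871, -1847756, so a_12 = -1847756.

-1847756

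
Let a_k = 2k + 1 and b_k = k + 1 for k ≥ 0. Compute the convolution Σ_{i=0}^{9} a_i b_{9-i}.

Write out a_i and b_{9-i} for i = 0,…,9 and sum the products.
Σ = 1·10 + 3·9 + 5·8 + 7·7 + 9·6 + 11·5 + 13·4 + 15·3 + 17·2 + 19·1 = 385.

385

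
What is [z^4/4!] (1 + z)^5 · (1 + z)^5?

5040

The EGF product rule gives c_4 = Σ_{k_1+k_2=4} C(4; k_1,k_2) · ∏ g_i(k_i), where (1+z)^5 gives the falling factorial (5)_k; (1+z)^5 gives the falling factorial (5)_k.
g_1(k) for k = 0…4: 1, 5, 20, 60, 120.
g_2(k) for k = 0…4: 1, 5, 20, 60, 120.
c_4 = Σ_k C(4,k)·g_1(k)·g_2(4−k) = 1·1·120 + 4·5·60 + 6·20·20 + 4·60·5 + 1·120·1 = 120 + 1200 + 2400 + 1200 + 120 = 5040.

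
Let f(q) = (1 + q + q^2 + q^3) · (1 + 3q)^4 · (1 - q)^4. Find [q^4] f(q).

-94

(1 + q + q^2 + q^3) has coefficients 1,1,1,1 for degrees 0…3.
(1 + 3q)^4 has coefficients 1,12,54,108,81 for degrees 0…4.
Finally multiplying by (1 - q)^4, the product of all factors after the first has coefficients 1,8,12,-40,-74 for degrees 0…4.
[q^4] = 1·(-74) + 1·(-40) + 1·12 + 1·8 = -94.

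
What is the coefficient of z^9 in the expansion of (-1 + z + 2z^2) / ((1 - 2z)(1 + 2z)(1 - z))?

Partial fractions give a closed form: a_n = (-1/3)·(-2)^n + (-2/3)·1^n.
At n = 9: a_9 = 170.

170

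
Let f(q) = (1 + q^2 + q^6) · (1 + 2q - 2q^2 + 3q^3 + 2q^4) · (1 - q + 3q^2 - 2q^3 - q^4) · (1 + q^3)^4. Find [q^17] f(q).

60

(1 + q^2 + q^6) has coefficients 1,0,1,0,0,0,1 for degrees 0…6.
(1 + 2q - 2q^2 + 3q^3 + 2q^4) has coefficients 1,2,-2,3,2,0,0,0,0,0,0,0,0,0,0,0,0,0 for degrees 0…17.
Multiplying by (1 - q + 3q^2 - 2q^3 - q^4) gives running coefficients 1,1,-1,9,-12,9,2,-7,-2,0,0,0,0,0,0,0,0,0 for degrees 0…17.
Finally multiplying by (1 + q^3)^4, the product of all factors after the first has coefficients 1,1,-1,13,-8,5,44,-49,28,66,-96,42,49,-89,23,17,-40,1 for degrees 0…17.
[q^17] = 1·1 + 1·17 + 1·42 = 60.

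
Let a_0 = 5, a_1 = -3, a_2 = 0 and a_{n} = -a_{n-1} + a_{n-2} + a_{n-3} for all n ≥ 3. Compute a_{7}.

The ordinary generating function has denominator 1 + z - z^2 - z^3.
Iterating the recurrence: a_0,…,a_{7} = 5, -3, 0, 2, -5, 7, -10, 12.

12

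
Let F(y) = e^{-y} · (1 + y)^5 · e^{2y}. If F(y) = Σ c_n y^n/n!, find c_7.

The EGF product rule gives c_7 = Σ_{k_1+k_2+k_3=7} C(7; k_1,k_2,k_3) · ∏ g_i(k_i), where e^{-y} gives (-1)^k; (1+y)^5 gives the falling factorial (5)_k; e^{2y} gives (2)^k.
g_1(k) for k = 0…7: 1, -1, 1, -1, 1, -1, 1, -1.
g_2(k) for k = 0…7: 1, 5, 20, 60, 120, 120, 0, 0.
g_3(k) for k = 0…7: 1, 2, 4, 8, 16, 32, 64, 128.
First combine the last two factors: h(k) = Σ_j C(k,j)·g_2(j)·g_3(k−j) for k = 0…7: 1, 7, 44, 248, 1256, 5752, 24064, 93088.
c_7 = Σ_k C(7,k)·g_1(k)·h(7−k) = 1·1·93088 + 7·(-1)·24064 + 21·1·5752 + 35·(-1)·1256 + 35·1·248 + 21·(-1)·44 + 7·1·7 + 1·(-1)·1 = 93088 − 168448 + 120792 − 43960 + 8680 − 924 + 49 − 1 = 9276.

9276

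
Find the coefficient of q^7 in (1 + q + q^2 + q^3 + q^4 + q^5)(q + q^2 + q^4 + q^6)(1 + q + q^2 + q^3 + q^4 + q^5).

17

(1 + q + q^2 + q^3 + q^4 + q^5) has coefficients 1,1,1,1,1,1 for degrees 0…5.
(q + q^2 + q^4 + q^6) has coefficients 0,1,1,0,1,0,1,0 for degrees 0…7.
Finally multiplying by (1 + q + q^2 + q^3 + q^4 + q^5), the product of all factors after the first has coefficients 0,1,2,2,3,3,4,3 for degrees 0…7.
[q^7] = 1·3 + 1·4 + 1·3 + 1·3 + 1·2 + 1·2 = 17.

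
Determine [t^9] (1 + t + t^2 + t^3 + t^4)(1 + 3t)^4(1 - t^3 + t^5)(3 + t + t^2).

(1 + t + t^2 + t^3 + t^4) has coefficients 1,1,1,1,1 for degrees 0…4.
(1 + 3t)^4 has coefficients 1,12,54,108,81,0,0,0,0,0 for degrees 0…9.
Multiplying by (1 - t^3 + t^5) gives running coefficients 1,12,54,107,69,-53,-96,-27,108,81 for degrees 0…9.
Finally multiplying by (3 + t + t^2), the product of all factors after the first has coefficients 3,37,175,387,368,17,-272,-230,201,324 for degrees 0…9.
[t^9] = 1·324 + 1·201 + 1·(-230) + 1·(-272) + 1·17 = 40.

40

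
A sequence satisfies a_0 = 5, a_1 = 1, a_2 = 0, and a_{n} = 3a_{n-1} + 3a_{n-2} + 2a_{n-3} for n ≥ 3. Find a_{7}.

The ordinary generating function has denominator 1 - 3t - 3t^2 - 2t^3.
Iterating the recurrence: a_0,…,a_{7} = 5, 1, 0, 13, 41, 162, 635, 2473.

2473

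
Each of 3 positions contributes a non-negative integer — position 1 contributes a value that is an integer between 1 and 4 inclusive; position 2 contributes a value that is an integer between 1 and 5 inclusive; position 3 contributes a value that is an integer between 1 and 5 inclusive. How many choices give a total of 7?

14

The generating function for the choices is (x + x² + x³ + x⁴)·(x + x² + x³ + x⁴ + x⁵)·(x + x² + x³ + x⁴ + x⁵); the count is [x⁷].
(x + x² + x³ + x⁴) has coefficients 0,1,1,1,1 for degrees 0…4.
(x + x² + x³ + x⁴ + x⁵) has coefficients 0,1,1,1,1,1,0,0 for degrees 0…7.
Finally multiplying by (x + x² + x³ + x⁴ + x⁵), the product of all factors after the first has coefficients 0,0,1,2,3,4,5,4 for degrees 0…7.
[x⁷] = 1·5 + 1·4 + 1·3 + 1·2 = 14.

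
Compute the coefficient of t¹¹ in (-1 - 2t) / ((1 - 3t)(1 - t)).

The denominator gives the recurrence a_n = 4a_(n−1) − 3a_(n−2) for n ≥ 2; the numerator fixes a_0 = -1, a_1 = -6.
Iterating: -1, -6, -21, -66, -201, -606, -1821, -5466, -16401, -49206, -147621, -442866, so a_11 = -442866.

-442866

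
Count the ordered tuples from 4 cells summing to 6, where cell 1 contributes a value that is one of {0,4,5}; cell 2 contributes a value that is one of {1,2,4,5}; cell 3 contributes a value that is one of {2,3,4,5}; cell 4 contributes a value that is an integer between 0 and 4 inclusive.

The generating function for the choices is (1 + q⁴ + q⁵)·(q + q² + q⁴ + q⁵)·(q² + q³ + q⁴ + q⁵)·(1 + q + q² + q³ + q⁴); the count is [q⁶].
(1 + q⁴ + q⁵) has coefficients 1,0,0,0,1,1 for degrees 0…5.
(q + q² + q⁴ + q⁵) has coefficients 0,1,1,0,1,1,0 for degrees 0…6.
Multiplying by (q² + q³ + q⁴ + q⁵) gives running coefficients 0,0,0,1,2,2,3 for degrees 0…6.
Finally multiplying by (1 + q + q² + q³ + q⁴), the product of all factors after the first has coefficients 0,0,0,1,3,5,8 for degrees 0…6.
[q⁶] = 1·8 + 1·0 + 1·0 = 8.

8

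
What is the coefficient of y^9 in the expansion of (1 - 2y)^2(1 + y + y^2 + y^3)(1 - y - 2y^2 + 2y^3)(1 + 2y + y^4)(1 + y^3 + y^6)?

40

(1 - 2y)^2 has coefficients 1,-4,4 for degrees 0…2.
(1 + y + y^2 + y^3) has coefficients 1,1,1,1,0,0,0,0,0,0 for degrees 0…9.
Multiplying by (1 - y - 2y^2 + 2y^3) gives running coefficients 1,0,-2,0,-1,0,2,0,0,0 for degrees 0…9.
Multiplying by (1 + 2y + y^4) gives running coefficients 1,2,-2,-4,0,-2,0,4,-1,0 for degrees 0…9.
Finally multiplying by (1 + y^3 + y^6), the product of all factors after the first has coefficients 1,2,-2,-3,2,-4,-3,6,-5,-4 for degrees 0…9.
[y^9] = 1·(-4) − 4·(-5) + 4·6 = 40.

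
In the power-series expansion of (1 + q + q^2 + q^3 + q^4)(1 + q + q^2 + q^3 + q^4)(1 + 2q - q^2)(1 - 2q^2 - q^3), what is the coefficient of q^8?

(1 + q + q^2 + q^3 + q^4) has coefficients 1,1,1,1,1 for degrees 0…4.
(1 + q + q^2 + q^3 + q^4) has coefficients 1,1,1,1,1,0,0,0,0 for degrees 0…8.
Multiplying by (1 + 2q - q^2) gives running coefficients 1,3,2,2,2,1,-1,0,0 for degrees 0…8.
Finally multiplying by (1 - 2q^2 - q^3), the product of all factors after the first has coefficients 1,3,0,-5,-5,-5,-7,-4,1 for degrees 0…8.
[q^8] = 1·1 + 1·(-4) + 1·(-7) + 1·(-5) + 1·(-5) = -20.

-20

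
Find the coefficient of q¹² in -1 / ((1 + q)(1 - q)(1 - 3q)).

-597871

The denominator gives the recurrence a_n = 3a_(n−1) + a_(n−2) − 3a_(n−3) for n ≥ 3; the numerator fixes a_0 = -1, a_1 = -3, a_2 = -10.
Iterating: -1, -3, -10, -30, -91, -273, -820, -2460, -7381, -22143, -66430, -199290, -597871, so a_12 = -597871.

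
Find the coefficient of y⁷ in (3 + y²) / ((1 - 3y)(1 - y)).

10204

The denominator gives the recurrence a_n = 4a_(n−1) − 3a_(n−2) for n ≥ 3; the numerator fixes a_0 = 3, a_1 = 12, a_2 = 40.
Iterating: 3, 12, 40, 124, 376, 1132, 3400, 10204, so a_7 = 10204.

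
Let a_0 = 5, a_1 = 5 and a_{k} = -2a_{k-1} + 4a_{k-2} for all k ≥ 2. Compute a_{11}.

The ordinary generating function has denominator 1 + 2t - 4t^2.
Iterating the recurrence: a_0,…,a_{11} = 5, 5, 10, 0, 40, -80, 320, -960, 3200, -10240, 33280, -107520.

-107520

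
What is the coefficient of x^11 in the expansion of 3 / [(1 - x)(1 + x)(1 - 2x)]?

8190

The denominator gives the recurrence a_n = 2a_(n−1) + a_(n−2) − 2a_(n−3) for n ≥ 3; the numerator fixes a_0 = 3, a_1 = 6, a_2 = 15.
Iterating: 3, 6, 15, 30, 63, 126, 255, 510, 1023, 2046, 4095, 8190, so a_11 = 8190.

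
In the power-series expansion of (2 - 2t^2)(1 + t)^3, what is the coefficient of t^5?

(2 - 2t^2) has coefficients 2,0,-2 for degrees 0…2.
(1 + t)^3 has coefficients 1,3,3,1,0,0 for degrees 0…5.
[t^5] = 2·0 − 2·1 = -2.

-2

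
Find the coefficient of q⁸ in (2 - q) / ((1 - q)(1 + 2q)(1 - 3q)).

10012

Partial fractions give a closed form: a_n = (-1/6)·1^n + (2/3)·(-2)^n + (3/2)·3^n.
At n = 8: a_8 = 10012.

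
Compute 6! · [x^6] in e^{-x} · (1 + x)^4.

37

The EGF product rule gives c_6 = Σ_{k_1+k_2=6} C(6; k_1,k_2) · ∏ g_i(k_i), where e^{-x} gives (-1)^k; (1+x)^4 gives the falling factorial (4)_k.
g_1(k) for k = 0…6: 1, -1, 1, -1, 1, -1, 1.
g_2(k) for k = 0…6: 1, 4, 12, 24, 24, 0, 0.
c_6 = Σ_k C(6,k)·g_1(k)·g_2(6−k) = 15·1·24 + 20·(-1)·24 + 15·1·12 + 6·(-1)·4 + 1·1·1 = 360 − 480 + 180 − 24 + 1 = 37.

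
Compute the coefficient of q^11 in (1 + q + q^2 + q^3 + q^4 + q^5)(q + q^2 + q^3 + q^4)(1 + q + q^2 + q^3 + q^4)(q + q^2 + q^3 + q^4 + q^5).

76

(1 + q + q^2 + q^3 + q^4 + q^5) has coefficients 1,1,1,1,1,1 for degrees 0…5.
(q + q^2 + q^3 + q^4) has coefficients 0,1,1,1,1,0,0,0,0,0,0,0 for degrees 0…11.
Multiplying by (1 + q + q^2 + q^3 + q^4) gives running coefficients 0,1,2,3,4,4,3,2,1,0,0,0 for degrees 0…11.
Finally multiplying by (q + q^2 + q^3 + q^4 + q^5), the product of all factors after the first has coefficients 0,0,1,3,6,10,14,16,16,14,10,6 for degrees 0…11.
[q^11] = 1·6 + 1·10 + 1·14 + 1·16 + 1·16 + 1·14 = 76.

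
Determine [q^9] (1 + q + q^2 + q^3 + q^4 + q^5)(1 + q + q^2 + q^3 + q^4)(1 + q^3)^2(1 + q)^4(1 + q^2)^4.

1650

(1 + q + q^2 + q^3 + q^4 + q^5) has coefficients 1,1,1,1,1,1 for degrees 0…5.
(1 + q + q^2 + q^3 + q^4) has coefficients 1,1,1,1,1,0,0,0,0,0 for degrees 0…9.
Multiplying by (1 + q^3)^2 gives running coefficients 1,1,1,3,3,2,3,3,1,1 for degrees 0…9.
Multiplying by (1 + q)^4 gives running coefficients 1,5,11,17,26,37,42,42,42,37 for degrees 0…9.
Finally multiplying by (1 + q^2)^4, the product of all factors after the first has coefficients 1,5,15,37,76,135,216,312,411,500 for degrees 0…9.
[q^9] = 1·500 + 1·411 + 1·312 + 1·216 + 1·135 + 1·76 = 1650.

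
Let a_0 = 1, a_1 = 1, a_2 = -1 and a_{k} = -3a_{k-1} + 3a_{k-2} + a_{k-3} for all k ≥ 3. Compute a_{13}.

3324361

The ordinary generating function has denominator 1 + 3z - 3z^2 - z^3.
Iterating the recurrence: a_0,…,a_{13} = 1, 1, -1, 7, -23, 89, -329, 1231, -4591, 17137, -63953, 238679, -890759, 3324361.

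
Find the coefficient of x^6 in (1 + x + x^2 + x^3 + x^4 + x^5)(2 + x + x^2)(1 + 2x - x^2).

(1 + x + x^2 + x^3 + x^4 + x^5) has coefficients 1,1,1,1,1,1 for degrees 0…5.
(2 + x + x^2) has coefficients 2,1,1,0,0,0,0 for degrees 0…6.
Finally multiplying by (1 + 2x - x^2), the product of all factors after the first has coefficients 2,5,1,1,-1,0,0 for degrees 0…6.
[x^6] = 1·0 + 1·0 + 1·(-1) + 1·1 + 1·1 + 1·5 = 6.

6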